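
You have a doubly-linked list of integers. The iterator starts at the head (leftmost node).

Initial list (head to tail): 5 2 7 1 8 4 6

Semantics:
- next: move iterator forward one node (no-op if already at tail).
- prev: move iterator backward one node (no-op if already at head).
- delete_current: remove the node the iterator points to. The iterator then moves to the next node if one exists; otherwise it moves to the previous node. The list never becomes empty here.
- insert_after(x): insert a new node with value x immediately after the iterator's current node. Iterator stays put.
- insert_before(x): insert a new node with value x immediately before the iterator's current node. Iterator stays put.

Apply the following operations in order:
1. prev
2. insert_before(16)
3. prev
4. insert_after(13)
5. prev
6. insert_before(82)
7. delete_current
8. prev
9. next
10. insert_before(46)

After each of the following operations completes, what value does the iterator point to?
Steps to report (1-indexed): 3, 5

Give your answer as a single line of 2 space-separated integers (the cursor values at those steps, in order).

Answer: 16 16

Derivation:
After 1 (prev): list=[5, 2, 7, 1, 8, 4, 6] cursor@5
After 2 (insert_before(16)): list=[16, 5, 2, 7, 1, 8, 4, 6] cursor@5
After 3 (prev): list=[16, 5, 2, 7, 1, 8, 4, 6] cursor@16
After 4 (insert_after(13)): list=[16, 13, 5, 2, 7, 1, 8, 4, 6] cursor@16
After 5 (prev): list=[16, 13, 5, 2, 7, 1, 8, 4, 6] cursor@16
After 6 (insert_before(82)): list=[82, 16, 13, 5, 2, 7, 1, 8, 4, 6] cursor@16
After 7 (delete_current): list=[82, 13, 5, 2, 7, 1, 8, 4, 6] cursor@13
After 8 (prev): list=[82, 13, 5, 2, 7, 1, 8, 4, 6] cursor@82
After 9 (next): list=[82, 13, 5, 2, 7, 1, 8, 4, 6] cursor@13
After 10 (insert_before(46)): list=[82, 46, 13, 5, 2, 7, 1, 8, 4, 6] cursor@13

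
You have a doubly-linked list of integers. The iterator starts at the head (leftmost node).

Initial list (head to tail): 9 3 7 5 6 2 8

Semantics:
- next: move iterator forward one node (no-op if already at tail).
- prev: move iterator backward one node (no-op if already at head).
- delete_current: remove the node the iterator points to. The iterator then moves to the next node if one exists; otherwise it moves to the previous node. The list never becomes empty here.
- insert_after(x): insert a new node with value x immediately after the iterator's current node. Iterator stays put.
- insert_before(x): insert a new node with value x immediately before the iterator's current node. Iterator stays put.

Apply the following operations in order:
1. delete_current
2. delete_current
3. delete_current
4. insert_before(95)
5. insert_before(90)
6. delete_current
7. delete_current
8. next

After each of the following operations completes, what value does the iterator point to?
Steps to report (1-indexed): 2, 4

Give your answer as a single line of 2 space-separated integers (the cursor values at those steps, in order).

Answer: 7 5

Derivation:
After 1 (delete_current): list=[3, 7, 5, 6, 2, 8] cursor@3
After 2 (delete_current): list=[7, 5, 6, 2, 8] cursor@7
After 3 (delete_current): list=[5, 6, 2, 8] cursor@5
After 4 (insert_before(95)): list=[95, 5, 6, 2, 8] cursor@5
After 5 (insert_before(90)): list=[95, 90, 5, 6, 2, 8] cursor@5
After 6 (delete_current): list=[95, 90, 6, 2, 8] cursor@6
After 7 (delete_current): list=[95, 90, 2, 8] cursor@2
After 8 (next): list=[95, 90, 2, 8] cursor@8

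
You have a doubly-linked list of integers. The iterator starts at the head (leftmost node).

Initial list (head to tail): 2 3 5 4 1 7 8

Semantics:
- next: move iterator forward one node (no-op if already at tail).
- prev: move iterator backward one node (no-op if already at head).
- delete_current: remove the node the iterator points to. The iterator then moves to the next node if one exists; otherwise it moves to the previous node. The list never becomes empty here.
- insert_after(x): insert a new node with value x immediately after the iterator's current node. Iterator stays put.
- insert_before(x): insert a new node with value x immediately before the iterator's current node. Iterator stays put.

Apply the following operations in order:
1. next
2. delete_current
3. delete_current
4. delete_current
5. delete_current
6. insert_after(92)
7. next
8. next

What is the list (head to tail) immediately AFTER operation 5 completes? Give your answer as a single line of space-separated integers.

After 1 (next): list=[2, 3, 5, 4, 1, 7, 8] cursor@3
After 2 (delete_current): list=[2, 5, 4, 1, 7, 8] cursor@5
After 3 (delete_current): list=[2, 4, 1, 7, 8] cursor@4
After 4 (delete_current): list=[2, 1, 7, 8] cursor@1
After 5 (delete_current): list=[2, 7, 8] cursor@7

Answer: 2 7 8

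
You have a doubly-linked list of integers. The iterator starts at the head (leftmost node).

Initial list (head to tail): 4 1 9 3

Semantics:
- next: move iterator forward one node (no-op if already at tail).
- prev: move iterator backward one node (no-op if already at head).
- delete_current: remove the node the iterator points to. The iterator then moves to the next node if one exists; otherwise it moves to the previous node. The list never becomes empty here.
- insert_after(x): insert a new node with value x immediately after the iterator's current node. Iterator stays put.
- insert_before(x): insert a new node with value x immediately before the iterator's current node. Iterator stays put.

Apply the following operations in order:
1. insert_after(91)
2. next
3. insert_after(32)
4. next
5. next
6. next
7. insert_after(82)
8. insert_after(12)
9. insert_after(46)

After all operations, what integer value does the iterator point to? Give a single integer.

Answer: 9

Derivation:
After 1 (insert_after(91)): list=[4, 91, 1, 9, 3] cursor@4
After 2 (next): list=[4, 91, 1, 9, 3] cursor@91
After 3 (insert_after(32)): list=[4, 91, 32, 1, 9, 3] cursor@91
After 4 (next): list=[4, 91, 32, 1, 9, 3] cursor@32
After 5 (next): list=[4, 91, 32, 1, 9, 3] cursor@1
After 6 (next): list=[4, 91, 32, 1, 9, 3] cursor@9
After 7 (insert_after(82)): list=[4, 91, 32, 1, 9, 82, 3] cursor@9
After 8 (insert_after(12)): list=[4, 91, 32, 1, 9, 12, 82, 3] cursor@9
After 9 (insert_after(46)): list=[4, 91, 32, 1, 9, 46, 12, 82, 3] cursor@9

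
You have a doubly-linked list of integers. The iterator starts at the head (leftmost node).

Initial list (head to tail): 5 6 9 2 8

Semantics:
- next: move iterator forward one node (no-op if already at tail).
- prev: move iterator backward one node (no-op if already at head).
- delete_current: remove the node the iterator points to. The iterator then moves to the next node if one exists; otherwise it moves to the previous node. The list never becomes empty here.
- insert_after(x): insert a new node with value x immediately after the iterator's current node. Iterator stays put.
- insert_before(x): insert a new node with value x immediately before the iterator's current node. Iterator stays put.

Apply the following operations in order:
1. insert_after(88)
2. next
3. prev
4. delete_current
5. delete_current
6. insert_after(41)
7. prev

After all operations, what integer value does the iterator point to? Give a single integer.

After 1 (insert_after(88)): list=[5, 88, 6, 9, 2, 8] cursor@5
After 2 (next): list=[5, 88, 6, 9, 2, 8] cursor@88
After 3 (prev): list=[5, 88, 6, 9, 2, 8] cursor@5
After 4 (delete_current): list=[88, 6, 9, 2, 8] cursor@88
After 5 (delete_current): list=[6, 9, 2, 8] cursor@6
After 6 (insert_after(41)): list=[6, 41, 9, 2, 8] cursor@6
After 7 (prev): list=[6, 41, 9, 2, 8] cursor@6

Answer: 6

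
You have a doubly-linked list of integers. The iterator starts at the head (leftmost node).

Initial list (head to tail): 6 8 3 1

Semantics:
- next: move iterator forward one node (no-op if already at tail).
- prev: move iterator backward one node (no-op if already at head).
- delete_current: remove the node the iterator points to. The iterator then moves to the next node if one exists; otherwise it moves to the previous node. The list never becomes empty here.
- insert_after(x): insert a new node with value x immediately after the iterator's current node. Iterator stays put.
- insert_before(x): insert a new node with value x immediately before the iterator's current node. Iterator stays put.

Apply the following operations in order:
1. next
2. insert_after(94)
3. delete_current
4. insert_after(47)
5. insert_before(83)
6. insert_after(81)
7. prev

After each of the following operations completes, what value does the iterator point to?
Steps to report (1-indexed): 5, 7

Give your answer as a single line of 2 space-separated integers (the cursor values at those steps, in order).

Answer: 94 83

Derivation:
After 1 (next): list=[6, 8, 3, 1] cursor@8
After 2 (insert_after(94)): list=[6, 8, 94, 3, 1] cursor@8
After 3 (delete_current): list=[6, 94, 3, 1] cursor@94
After 4 (insert_after(47)): list=[6, 94, 47, 3, 1] cursor@94
After 5 (insert_before(83)): list=[6, 83, 94, 47, 3, 1] cursor@94
After 6 (insert_after(81)): list=[6, 83, 94, 81, 47, 3, 1] cursor@94
After 7 (prev): list=[6, 83, 94, 81, 47, 3, 1] cursor@83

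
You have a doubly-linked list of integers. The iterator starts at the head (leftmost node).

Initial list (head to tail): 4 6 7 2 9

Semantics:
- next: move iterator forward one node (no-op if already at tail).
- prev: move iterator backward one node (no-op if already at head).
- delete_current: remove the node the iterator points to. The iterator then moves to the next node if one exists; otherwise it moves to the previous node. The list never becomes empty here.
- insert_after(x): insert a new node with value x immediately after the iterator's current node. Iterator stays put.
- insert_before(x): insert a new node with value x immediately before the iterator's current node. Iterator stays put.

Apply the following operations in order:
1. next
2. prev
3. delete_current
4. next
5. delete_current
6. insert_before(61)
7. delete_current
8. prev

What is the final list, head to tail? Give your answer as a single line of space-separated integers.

After 1 (next): list=[4, 6, 7, 2, 9] cursor@6
After 2 (prev): list=[4, 6, 7, 2, 9] cursor@4
After 3 (delete_current): list=[6, 7, 2, 9] cursor@6
After 4 (next): list=[6, 7, 2, 9] cursor@7
After 5 (delete_current): list=[6, 2, 9] cursor@2
After 6 (insert_before(61)): list=[6, 61, 2, 9] cursor@2
After 7 (delete_current): list=[6, 61, 9] cursor@9
After 8 (prev): list=[6, 61, 9] cursor@61

Answer: 6 61 9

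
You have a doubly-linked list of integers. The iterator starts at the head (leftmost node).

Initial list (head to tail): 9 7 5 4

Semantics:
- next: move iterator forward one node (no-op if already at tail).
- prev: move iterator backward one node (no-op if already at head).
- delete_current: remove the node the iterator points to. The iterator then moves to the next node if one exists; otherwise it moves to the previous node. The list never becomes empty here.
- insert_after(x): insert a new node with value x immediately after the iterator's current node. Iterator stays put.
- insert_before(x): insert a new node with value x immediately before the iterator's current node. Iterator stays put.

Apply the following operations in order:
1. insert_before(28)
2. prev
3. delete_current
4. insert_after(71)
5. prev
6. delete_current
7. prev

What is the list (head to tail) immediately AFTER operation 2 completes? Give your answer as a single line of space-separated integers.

After 1 (insert_before(28)): list=[28, 9, 7, 5, 4] cursor@9
After 2 (prev): list=[28, 9, 7, 5, 4] cursor@28

Answer: 28 9 7 5 4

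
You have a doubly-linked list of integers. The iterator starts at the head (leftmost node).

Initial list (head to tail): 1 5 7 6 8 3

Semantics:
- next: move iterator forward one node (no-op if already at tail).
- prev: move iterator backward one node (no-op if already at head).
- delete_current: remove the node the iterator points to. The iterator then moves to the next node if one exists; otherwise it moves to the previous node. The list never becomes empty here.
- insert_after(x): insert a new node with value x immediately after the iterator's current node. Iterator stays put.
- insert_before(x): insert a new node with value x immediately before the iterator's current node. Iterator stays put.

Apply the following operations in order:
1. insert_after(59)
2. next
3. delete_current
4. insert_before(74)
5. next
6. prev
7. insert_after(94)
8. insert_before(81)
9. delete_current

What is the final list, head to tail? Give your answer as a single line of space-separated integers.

Answer: 1 74 81 94 7 6 8 3

Derivation:
After 1 (insert_after(59)): list=[1, 59, 5, 7, 6, 8, 3] cursor@1
After 2 (next): list=[1, 59, 5, 7, 6, 8, 3] cursor@59
After 3 (delete_current): list=[1, 5, 7, 6, 8, 3] cursor@5
After 4 (insert_before(74)): list=[1, 74, 5, 7, 6, 8, 3] cursor@5
After 5 (next): list=[1, 74, 5, 7, 6, 8, 3] cursor@7
After 6 (prev): list=[1, 74, 5, 7, 6, 8, 3] cursor@5
After 7 (insert_after(94)): list=[1, 74, 5, 94, 7, 6, 8, 3] cursor@5
After 8 (insert_before(81)): list=[1, 74, 81, 5, 94, 7, 6, 8, 3] cursor@5
After 9 (delete_current): list=[1, 74, 81, 94, 7, 6, 8, 3] cursor@94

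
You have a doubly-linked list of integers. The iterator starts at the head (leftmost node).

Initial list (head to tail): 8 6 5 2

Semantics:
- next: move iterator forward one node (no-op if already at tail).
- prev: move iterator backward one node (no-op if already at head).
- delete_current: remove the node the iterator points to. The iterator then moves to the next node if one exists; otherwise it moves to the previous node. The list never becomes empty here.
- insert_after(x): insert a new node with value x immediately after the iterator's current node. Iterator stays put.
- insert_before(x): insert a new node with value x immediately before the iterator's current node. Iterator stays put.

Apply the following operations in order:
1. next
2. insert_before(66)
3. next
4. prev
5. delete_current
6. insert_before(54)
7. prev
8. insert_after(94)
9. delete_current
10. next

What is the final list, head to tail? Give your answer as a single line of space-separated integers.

After 1 (next): list=[8, 6, 5, 2] cursor@6
After 2 (insert_before(66)): list=[8, 66, 6, 5, 2] cursor@6
After 3 (next): list=[8, 66, 6, 5, 2] cursor@5
After 4 (prev): list=[8, 66, 6, 5, 2] cursor@6
After 5 (delete_current): list=[8, 66, 5, 2] cursor@5
After 6 (insert_before(54)): list=[8, 66, 54, 5, 2] cursor@5
After 7 (prev): list=[8, 66, 54, 5, 2] cursor@54
After 8 (insert_after(94)): list=[8, 66, 54, 94, 5, 2] cursor@54
After 9 (delete_current): list=[8, 66, 94, 5, 2] cursor@94
After 10 (next): list=[8, 66, 94, 5, 2] cursor@5

Answer: 8 66 94 5 2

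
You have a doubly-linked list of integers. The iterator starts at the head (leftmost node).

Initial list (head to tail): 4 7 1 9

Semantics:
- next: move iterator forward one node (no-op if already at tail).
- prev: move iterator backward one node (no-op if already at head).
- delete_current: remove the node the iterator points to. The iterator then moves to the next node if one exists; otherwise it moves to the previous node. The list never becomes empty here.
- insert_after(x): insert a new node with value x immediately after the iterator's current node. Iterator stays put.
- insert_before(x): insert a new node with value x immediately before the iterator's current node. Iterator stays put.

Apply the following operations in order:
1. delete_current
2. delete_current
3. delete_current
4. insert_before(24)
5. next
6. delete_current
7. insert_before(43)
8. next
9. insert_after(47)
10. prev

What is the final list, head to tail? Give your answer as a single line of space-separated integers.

After 1 (delete_current): list=[7, 1, 9] cursor@7
After 2 (delete_current): list=[1, 9] cursor@1
After 3 (delete_current): list=[9] cursor@9
After 4 (insert_before(24)): list=[24, 9] cursor@9
After 5 (next): list=[24, 9] cursor@9
After 6 (delete_current): list=[24] cursor@24
After 7 (insert_before(43)): list=[43, 24] cursor@24
After 8 (next): list=[43, 24] cursor@24
After 9 (insert_after(47)): list=[43, 24, 47] cursor@24
After 10 (prev): list=[43, 24, 47] cursor@43

Answer: 43 24 47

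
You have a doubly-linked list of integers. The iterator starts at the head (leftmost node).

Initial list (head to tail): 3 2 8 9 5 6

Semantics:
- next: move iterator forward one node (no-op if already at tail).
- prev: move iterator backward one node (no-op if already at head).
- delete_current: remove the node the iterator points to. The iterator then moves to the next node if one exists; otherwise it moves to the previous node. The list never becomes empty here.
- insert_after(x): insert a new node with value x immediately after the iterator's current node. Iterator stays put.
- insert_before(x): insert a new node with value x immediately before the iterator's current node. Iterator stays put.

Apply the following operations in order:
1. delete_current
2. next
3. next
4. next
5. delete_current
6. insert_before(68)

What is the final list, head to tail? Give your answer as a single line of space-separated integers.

Answer: 2 8 9 68 6

Derivation:
After 1 (delete_current): list=[2, 8, 9, 5, 6] cursor@2
After 2 (next): list=[2, 8, 9, 5, 6] cursor@8
After 3 (next): list=[2, 8, 9, 5, 6] cursor@9
After 4 (next): list=[2, 8, 9, 5, 6] cursor@5
After 5 (delete_current): list=[2, 8, 9, 6] cursor@6
After 6 (insert_before(68)): list=[2, 8, 9, 68, 6] cursor@6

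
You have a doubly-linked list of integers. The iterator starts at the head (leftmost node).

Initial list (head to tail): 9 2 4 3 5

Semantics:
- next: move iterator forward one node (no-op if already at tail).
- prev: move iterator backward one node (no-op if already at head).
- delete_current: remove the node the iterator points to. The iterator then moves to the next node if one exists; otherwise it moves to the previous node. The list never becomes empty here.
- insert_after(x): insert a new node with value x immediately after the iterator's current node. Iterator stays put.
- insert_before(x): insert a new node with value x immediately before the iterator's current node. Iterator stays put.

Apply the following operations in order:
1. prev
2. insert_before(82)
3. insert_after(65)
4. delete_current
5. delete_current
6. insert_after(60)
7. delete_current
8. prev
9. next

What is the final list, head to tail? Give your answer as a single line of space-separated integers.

Answer: 82 60 4 3 5

Derivation:
After 1 (prev): list=[9, 2, 4, 3, 5] cursor@9
After 2 (insert_before(82)): list=[82, 9, 2, 4, 3, 5] cursor@9
After 3 (insert_after(65)): list=[82, 9, 65, 2, 4, 3, 5] cursor@9
After 4 (delete_current): list=[82, 65, 2, 4, 3, 5] cursor@65
After 5 (delete_current): list=[82, 2, 4, 3, 5] cursor@2
After 6 (insert_after(60)): list=[82, 2, 60, 4, 3, 5] cursor@2
After 7 (delete_current): list=[82, 60, 4, 3, 5] cursor@60
After 8 (prev): list=[82, 60, 4, 3, 5] cursor@82
After 9 (next): list=[82, 60, 4, 3, 5] cursor@60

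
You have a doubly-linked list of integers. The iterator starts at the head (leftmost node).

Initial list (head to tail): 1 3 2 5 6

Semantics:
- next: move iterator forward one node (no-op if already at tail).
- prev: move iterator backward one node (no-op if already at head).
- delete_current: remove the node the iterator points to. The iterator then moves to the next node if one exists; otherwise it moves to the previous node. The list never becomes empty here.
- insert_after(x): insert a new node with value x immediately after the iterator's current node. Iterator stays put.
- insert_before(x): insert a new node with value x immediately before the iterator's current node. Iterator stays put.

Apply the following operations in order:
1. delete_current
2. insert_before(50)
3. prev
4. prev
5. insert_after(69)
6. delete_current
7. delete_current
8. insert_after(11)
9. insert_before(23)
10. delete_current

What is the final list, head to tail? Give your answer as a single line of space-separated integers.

Answer: 23 11 2 5 6

Derivation:
After 1 (delete_current): list=[3, 2, 5, 6] cursor@3
After 2 (insert_before(50)): list=[50, 3, 2, 5, 6] cursor@3
After 3 (prev): list=[50, 3, 2, 5, 6] cursor@50
After 4 (prev): list=[50, 3, 2, 5, 6] cursor@50
After 5 (insert_after(69)): list=[50, 69, 3, 2, 5, 6] cursor@50
After 6 (delete_current): list=[69, 3, 2, 5, 6] cursor@69
After 7 (delete_current): list=[3, 2, 5, 6] cursor@3
After 8 (insert_after(11)): list=[3, 11, 2, 5, 6] cursor@3
After 9 (insert_before(23)): list=[23, 3, 11, 2, 5, 6] cursor@3
After 10 (delete_current): list=[23, 11, 2, 5, 6] cursor@11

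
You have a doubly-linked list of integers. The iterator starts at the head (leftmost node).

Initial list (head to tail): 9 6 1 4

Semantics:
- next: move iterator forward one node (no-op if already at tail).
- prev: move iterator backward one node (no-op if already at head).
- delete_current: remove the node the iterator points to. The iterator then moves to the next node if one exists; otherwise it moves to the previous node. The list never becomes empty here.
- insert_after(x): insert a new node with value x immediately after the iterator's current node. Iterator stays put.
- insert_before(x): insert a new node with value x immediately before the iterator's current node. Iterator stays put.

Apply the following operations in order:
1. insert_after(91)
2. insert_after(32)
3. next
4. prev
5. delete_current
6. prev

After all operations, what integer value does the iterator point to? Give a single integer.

After 1 (insert_after(91)): list=[9, 91, 6, 1, 4] cursor@9
After 2 (insert_after(32)): list=[9, 32, 91, 6, 1, 4] cursor@9
After 3 (next): list=[9, 32, 91, 6, 1, 4] cursor@32
After 4 (prev): list=[9, 32, 91, 6, 1, 4] cursor@9
After 5 (delete_current): list=[32, 91, 6, 1, 4] cursor@32
After 6 (prev): list=[32, 91, 6, 1, 4] cursor@32

Answer: 32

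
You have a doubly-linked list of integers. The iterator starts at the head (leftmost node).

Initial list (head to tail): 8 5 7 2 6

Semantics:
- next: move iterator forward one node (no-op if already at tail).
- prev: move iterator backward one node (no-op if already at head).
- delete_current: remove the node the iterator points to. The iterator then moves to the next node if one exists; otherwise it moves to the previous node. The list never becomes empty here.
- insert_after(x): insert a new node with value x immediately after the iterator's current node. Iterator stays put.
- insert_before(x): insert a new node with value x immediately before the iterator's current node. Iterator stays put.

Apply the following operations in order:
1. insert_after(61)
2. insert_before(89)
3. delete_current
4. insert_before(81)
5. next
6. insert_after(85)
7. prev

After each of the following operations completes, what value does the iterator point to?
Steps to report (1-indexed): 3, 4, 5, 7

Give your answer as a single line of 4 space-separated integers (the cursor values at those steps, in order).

After 1 (insert_after(61)): list=[8, 61, 5, 7, 2, 6] cursor@8
After 2 (insert_before(89)): list=[89, 8, 61, 5, 7, 2, 6] cursor@8
After 3 (delete_current): list=[89, 61, 5, 7, 2, 6] cursor@61
After 4 (insert_before(81)): list=[89, 81, 61, 5, 7, 2, 6] cursor@61
After 5 (next): list=[89, 81, 61, 5, 7, 2, 6] cursor@5
After 6 (insert_after(85)): list=[89, 81, 61, 5, 85, 7, 2, 6] cursor@5
After 7 (prev): list=[89, 81, 61, 5, 85, 7, 2, 6] cursor@61

Answer: 61 61 5 61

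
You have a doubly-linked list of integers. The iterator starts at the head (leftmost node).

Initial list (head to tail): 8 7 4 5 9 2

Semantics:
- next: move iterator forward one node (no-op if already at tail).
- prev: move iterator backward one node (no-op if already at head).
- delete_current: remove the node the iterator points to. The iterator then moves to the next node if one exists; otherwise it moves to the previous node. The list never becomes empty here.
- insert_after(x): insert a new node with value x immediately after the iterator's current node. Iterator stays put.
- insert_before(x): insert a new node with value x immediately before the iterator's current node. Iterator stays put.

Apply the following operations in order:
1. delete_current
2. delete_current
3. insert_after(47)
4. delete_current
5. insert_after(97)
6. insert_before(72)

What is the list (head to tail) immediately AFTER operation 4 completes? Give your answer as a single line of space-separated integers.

After 1 (delete_current): list=[7, 4, 5, 9, 2] cursor@7
After 2 (delete_current): list=[4, 5, 9, 2] cursor@4
After 3 (insert_after(47)): list=[4, 47, 5, 9, 2] cursor@4
After 4 (delete_current): list=[47, 5, 9, 2] cursor@47

Answer: 47 5 9 2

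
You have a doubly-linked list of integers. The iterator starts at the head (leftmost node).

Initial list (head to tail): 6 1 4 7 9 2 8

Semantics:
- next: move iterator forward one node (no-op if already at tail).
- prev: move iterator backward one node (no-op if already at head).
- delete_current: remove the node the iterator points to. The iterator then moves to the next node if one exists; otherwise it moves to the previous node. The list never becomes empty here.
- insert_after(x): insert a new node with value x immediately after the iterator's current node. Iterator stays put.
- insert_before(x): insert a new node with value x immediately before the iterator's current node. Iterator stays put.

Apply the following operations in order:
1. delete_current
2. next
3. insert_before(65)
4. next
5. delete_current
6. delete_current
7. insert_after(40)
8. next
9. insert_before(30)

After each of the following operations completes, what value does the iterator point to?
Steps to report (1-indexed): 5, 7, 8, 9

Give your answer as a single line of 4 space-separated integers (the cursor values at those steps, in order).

Answer: 9 2 40 40

Derivation:
After 1 (delete_current): list=[1, 4, 7, 9, 2, 8] cursor@1
After 2 (next): list=[1, 4, 7, 9, 2, 8] cursor@4
After 3 (insert_before(65)): list=[1, 65, 4, 7, 9, 2, 8] cursor@4
After 4 (next): list=[1, 65, 4, 7, 9, 2, 8] cursor@7
After 5 (delete_current): list=[1, 65, 4, 9, 2, 8] cursor@9
After 6 (delete_current): list=[1, 65, 4, 2, 8] cursor@2
After 7 (insert_after(40)): list=[1, 65, 4, 2, 40, 8] cursor@2
After 8 (next): list=[1, 65, 4, 2, 40, 8] cursor@40
After 9 (insert_before(30)): list=[1, 65, 4, 2, 30, 40, 8] cursor@40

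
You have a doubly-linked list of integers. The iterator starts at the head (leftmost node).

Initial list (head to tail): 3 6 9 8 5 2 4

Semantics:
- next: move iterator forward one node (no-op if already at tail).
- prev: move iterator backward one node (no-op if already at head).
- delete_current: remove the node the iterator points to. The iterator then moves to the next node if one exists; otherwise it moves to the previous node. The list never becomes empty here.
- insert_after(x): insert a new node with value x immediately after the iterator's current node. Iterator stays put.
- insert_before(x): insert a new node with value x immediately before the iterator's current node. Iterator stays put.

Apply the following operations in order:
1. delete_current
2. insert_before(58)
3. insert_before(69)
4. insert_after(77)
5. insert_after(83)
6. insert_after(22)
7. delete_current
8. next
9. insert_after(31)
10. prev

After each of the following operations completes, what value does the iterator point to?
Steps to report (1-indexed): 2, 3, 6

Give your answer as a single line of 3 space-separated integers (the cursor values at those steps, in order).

After 1 (delete_current): list=[6, 9, 8, 5, 2, 4] cursor@6
After 2 (insert_before(58)): list=[58, 6, 9, 8, 5, 2, 4] cursor@6
After 3 (insert_before(69)): list=[58, 69, 6, 9, 8, 5, 2, 4] cursor@6
After 4 (insert_after(77)): list=[58, 69, 6, 77, 9, 8, 5, 2, 4] cursor@6
After 5 (insert_after(83)): list=[58, 69, 6, 83, 77, 9, 8, 5, 2, 4] cursor@6
After 6 (insert_after(22)): list=[58, 69, 6, 22, 83, 77, 9, 8, 5, 2, 4] cursor@6
After 7 (delete_current): list=[58, 69, 22, 83, 77, 9, 8, 5, 2, 4] cursor@22
After 8 (next): list=[58, 69, 22, 83, 77, 9, 8, 5, 2, 4] cursor@83
After 9 (insert_after(31)): list=[58, 69, 22, 83, 31, 77, 9, 8, 5, 2, 4] cursor@83
After 10 (prev): list=[58, 69, 22, 83, 31, 77, 9, 8, 5, 2, 4] cursor@22

Answer: 6 6 6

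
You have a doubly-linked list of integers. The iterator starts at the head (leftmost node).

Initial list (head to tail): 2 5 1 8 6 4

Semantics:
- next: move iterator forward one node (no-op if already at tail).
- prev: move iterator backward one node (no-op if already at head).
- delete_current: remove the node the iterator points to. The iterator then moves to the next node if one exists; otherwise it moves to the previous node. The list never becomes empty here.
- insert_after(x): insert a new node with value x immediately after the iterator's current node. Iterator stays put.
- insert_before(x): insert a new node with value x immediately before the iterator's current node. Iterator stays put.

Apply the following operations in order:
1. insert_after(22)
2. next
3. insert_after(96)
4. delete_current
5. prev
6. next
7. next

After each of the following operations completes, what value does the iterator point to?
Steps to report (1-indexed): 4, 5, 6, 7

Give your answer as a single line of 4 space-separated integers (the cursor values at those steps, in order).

Answer: 96 2 96 5

Derivation:
After 1 (insert_after(22)): list=[2, 22, 5, 1, 8, 6, 4] cursor@2
After 2 (next): list=[2, 22, 5, 1, 8, 6, 4] cursor@22
After 3 (insert_after(96)): list=[2, 22, 96, 5, 1, 8, 6, 4] cursor@22
After 4 (delete_current): list=[2, 96, 5, 1, 8, 6, 4] cursor@96
After 5 (prev): list=[2, 96, 5, 1, 8, 6, 4] cursor@2
After 6 (next): list=[2, 96, 5, 1, 8, 6, 4] cursor@96
After 7 (next): list=[2, 96, 5, 1, 8, 6, 4] cursor@5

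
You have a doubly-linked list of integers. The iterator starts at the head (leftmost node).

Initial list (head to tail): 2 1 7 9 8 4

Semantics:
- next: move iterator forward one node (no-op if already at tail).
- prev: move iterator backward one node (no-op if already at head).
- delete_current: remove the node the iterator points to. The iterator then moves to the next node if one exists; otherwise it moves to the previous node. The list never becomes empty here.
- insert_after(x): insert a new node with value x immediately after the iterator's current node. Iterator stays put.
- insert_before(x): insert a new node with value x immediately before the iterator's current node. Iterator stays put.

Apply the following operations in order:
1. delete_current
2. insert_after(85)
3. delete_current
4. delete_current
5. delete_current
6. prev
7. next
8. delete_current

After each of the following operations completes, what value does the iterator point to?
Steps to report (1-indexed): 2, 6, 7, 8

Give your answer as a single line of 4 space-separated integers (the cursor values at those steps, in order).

Answer: 1 9 8 4

Derivation:
After 1 (delete_current): list=[1, 7, 9, 8, 4] cursor@1
After 2 (insert_after(85)): list=[1, 85, 7, 9, 8, 4] cursor@1
After 3 (delete_current): list=[85, 7, 9, 8, 4] cursor@85
After 4 (delete_current): list=[7, 9, 8, 4] cursor@7
After 5 (delete_current): list=[9, 8, 4] cursor@9
After 6 (prev): list=[9, 8, 4] cursor@9
After 7 (next): list=[9, 8, 4] cursor@8
After 8 (delete_current): list=[9, 4] cursor@4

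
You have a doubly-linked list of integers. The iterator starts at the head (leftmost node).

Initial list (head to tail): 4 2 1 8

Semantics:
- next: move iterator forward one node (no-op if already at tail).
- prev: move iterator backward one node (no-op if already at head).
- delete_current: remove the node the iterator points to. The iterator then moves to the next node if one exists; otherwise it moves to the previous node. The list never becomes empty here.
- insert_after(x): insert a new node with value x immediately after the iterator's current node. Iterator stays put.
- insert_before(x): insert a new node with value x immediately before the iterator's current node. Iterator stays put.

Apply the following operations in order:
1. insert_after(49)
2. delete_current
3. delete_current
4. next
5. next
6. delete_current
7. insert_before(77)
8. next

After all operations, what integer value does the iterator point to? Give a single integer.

Answer: 1

Derivation:
After 1 (insert_after(49)): list=[4, 49, 2, 1, 8] cursor@4
After 2 (delete_current): list=[49, 2, 1, 8] cursor@49
After 3 (delete_current): list=[2, 1, 8] cursor@2
After 4 (next): list=[2, 1, 8] cursor@1
After 5 (next): list=[2, 1, 8] cursor@8
After 6 (delete_current): list=[2, 1] cursor@1
After 7 (insert_before(77)): list=[2, 77, 1] cursor@1
After 8 (next): list=[2, 77, 1] cursor@1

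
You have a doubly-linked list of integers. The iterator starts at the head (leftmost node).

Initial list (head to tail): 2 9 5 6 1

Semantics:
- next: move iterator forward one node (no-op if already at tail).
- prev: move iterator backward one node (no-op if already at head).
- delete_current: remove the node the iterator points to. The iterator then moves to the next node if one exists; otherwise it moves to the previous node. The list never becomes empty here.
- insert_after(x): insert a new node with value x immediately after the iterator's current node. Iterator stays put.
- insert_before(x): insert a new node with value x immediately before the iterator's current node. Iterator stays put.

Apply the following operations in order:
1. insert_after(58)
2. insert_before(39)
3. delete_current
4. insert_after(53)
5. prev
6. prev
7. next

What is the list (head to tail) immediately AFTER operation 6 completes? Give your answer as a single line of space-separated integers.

After 1 (insert_after(58)): list=[2, 58, 9, 5, 6, 1] cursor@2
After 2 (insert_before(39)): list=[39, 2, 58, 9, 5, 6, 1] cursor@2
After 3 (delete_current): list=[39, 58, 9, 5, 6, 1] cursor@58
After 4 (insert_after(53)): list=[39, 58, 53, 9, 5, 6, 1] cursor@58
After 5 (prev): list=[39, 58, 53, 9, 5, 6, 1] cursor@39
After 6 (prev): list=[39, 58, 53, 9, 5, 6, 1] cursor@39

Answer: 39 58 53 9 5 6 1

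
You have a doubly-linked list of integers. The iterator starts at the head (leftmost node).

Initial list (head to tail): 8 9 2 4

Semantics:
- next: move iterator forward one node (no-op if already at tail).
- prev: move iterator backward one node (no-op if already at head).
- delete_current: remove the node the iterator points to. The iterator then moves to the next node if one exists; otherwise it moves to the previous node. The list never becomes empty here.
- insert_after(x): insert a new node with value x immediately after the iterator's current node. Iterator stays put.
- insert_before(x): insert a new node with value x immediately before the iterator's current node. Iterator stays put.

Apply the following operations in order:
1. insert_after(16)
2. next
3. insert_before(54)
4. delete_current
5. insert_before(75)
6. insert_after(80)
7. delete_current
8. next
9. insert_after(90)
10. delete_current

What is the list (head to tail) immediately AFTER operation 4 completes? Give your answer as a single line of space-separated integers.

After 1 (insert_after(16)): list=[8, 16, 9, 2, 4] cursor@8
After 2 (next): list=[8, 16, 9, 2, 4] cursor@16
After 3 (insert_before(54)): list=[8, 54, 16, 9, 2, 4] cursor@16
After 4 (delete_current): list=[8, 54, 9, 2, 4] cursor@9

Answer: 8 54 9 2 4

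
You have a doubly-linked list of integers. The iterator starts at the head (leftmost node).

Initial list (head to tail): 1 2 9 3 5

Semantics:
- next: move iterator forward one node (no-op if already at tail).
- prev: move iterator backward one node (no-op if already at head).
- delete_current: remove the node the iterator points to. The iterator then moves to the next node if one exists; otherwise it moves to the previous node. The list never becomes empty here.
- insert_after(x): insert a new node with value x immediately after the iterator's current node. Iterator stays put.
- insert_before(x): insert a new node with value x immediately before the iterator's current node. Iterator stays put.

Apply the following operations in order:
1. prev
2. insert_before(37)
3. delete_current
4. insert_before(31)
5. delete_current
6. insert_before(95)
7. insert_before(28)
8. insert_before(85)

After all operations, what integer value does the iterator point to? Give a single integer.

After 1 (prev): list=[1, 2, 9, 3, 5] cursor@1
After 2 (insert_before(37)): list=[37, 1, 2, 9, 3, 5] cursor@1
After 3 (delete_current): list=[37, 2, 9, 3, 5] cursor@2
After 4 (insert_before(31)): list=[37, 31, 2, 9, 3, 5] cursor@2
After 5 (delete_current): list=[37, 31, 9, 3, 5] cursor@9
After 6 (insert_before(95)): list=[37, 31, 95, 9, 3, 5] cursor@9
After 7 (insert_before(28)): list=[37, 31, 95, 28, 9, 3, 5] cursor@9
After 8 (insert_before(85)): list=[37, 31, 95, 28, 85, 9, 3, 5] cursor@9

Answer: 9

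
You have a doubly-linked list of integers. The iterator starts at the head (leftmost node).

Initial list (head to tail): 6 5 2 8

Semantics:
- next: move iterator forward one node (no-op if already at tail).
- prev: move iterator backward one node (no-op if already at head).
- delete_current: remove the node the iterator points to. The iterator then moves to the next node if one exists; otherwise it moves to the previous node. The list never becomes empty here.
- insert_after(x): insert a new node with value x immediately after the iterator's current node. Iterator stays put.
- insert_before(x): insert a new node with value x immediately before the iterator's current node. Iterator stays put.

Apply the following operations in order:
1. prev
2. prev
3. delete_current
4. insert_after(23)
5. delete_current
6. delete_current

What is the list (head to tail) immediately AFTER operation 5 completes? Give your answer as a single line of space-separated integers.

After 1 (prev): list=[6, 5, 2, 8] cursor@6
After 2 (prev): list=[6, 5, 2, 8] cursor@6
After 3 (delete_current): list=[5, 2, 8] cursor@5
After 4 (insert_after(23)): list=[5, 23, 2, 8] cursor@5
After 5 (delete_current): list=[23, 2, 8] cursor@23

Answer: 23 2 8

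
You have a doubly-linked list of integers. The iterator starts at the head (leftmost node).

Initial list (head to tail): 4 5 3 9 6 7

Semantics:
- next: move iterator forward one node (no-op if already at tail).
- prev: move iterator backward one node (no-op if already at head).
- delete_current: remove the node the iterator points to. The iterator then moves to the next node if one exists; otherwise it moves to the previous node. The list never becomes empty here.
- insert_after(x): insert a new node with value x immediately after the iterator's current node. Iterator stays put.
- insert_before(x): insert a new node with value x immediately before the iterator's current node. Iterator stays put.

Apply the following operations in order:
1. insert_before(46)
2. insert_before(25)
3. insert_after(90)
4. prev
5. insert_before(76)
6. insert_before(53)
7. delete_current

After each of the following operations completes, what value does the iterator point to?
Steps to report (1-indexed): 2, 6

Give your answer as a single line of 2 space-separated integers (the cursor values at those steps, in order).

Answer: 4 25

Derivation:
After 1 (insert_before(46)): list=[46, 4, 5, 3, 9, 6, 7] cursor@4
After 2 (insert_before(25)): list=[46, 25, 4, 5, 3, 9, 6, 7] cursor@4
After 3 (insert_after(90)): list=[46, 25, 4, 90, 5, 3, 9, 6, 7] cursor@4
After 4 (prev): list=[46, 25, 4, 90, 5, 3, 9, 6, 7] cursor@25
After 5 (insert_before(76)): list=[46, 76, 25, 4, 90, 5, 3, 9, 6, 7] cursor@25
After 6 (insert_before(53)): list=[46, 76, 53, 25, 4, 90, 5, 3, 9, 6, 7] cursor@25
After 7 (delete_current): list=[46, 76, 53, 4, 90, 5, 3, 9, 6, 7] cursor@4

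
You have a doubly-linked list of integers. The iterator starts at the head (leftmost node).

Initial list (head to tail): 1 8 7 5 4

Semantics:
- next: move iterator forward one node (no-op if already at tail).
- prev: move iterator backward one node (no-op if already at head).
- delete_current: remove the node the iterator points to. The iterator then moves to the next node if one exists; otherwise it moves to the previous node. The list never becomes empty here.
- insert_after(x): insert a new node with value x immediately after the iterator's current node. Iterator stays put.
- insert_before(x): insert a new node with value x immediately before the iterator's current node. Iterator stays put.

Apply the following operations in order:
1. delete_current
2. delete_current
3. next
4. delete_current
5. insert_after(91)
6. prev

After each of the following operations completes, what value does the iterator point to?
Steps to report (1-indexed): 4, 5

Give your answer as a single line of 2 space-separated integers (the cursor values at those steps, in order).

Answer: 4 4

Derivation:
After 1 (delete_current): list=[8, 7, 5, 4] cursor@8
After 2 (delete_current): list=[7, 5, 4] cursor@7
After 3 (next): list=[7, 5, 4] cursor@5
After 4 (delete_current): list=[7, 4] cursor@4
After 5 (insert_after(91)): list=[7, 4, 91] cursor@4
After 6 (prev): list=[7, 4, 91] cursor@7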